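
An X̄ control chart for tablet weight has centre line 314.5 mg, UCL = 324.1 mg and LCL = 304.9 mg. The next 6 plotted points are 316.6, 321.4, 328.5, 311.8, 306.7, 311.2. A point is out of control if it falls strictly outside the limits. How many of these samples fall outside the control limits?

1

Compare each point to [304.9, 324.1]: sample 3 = 328.5 > UCL.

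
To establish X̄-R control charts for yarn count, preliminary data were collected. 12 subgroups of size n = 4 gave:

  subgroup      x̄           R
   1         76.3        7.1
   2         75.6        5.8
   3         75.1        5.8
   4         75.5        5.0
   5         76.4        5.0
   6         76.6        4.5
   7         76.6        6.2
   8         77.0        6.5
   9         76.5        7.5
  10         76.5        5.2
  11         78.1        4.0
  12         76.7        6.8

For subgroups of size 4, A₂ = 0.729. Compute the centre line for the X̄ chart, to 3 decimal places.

76.408

X̄̄ = (76.3 + 75.6 + 75.1 + 75.5 + 76.4 + 76.6 + 76.6 + 77.0 + 76.5 + 76.5 + 78.1 + 76.7) / 12 = 916.9000 / 12 = 76.4083
CL = X̄̄ = 76.4083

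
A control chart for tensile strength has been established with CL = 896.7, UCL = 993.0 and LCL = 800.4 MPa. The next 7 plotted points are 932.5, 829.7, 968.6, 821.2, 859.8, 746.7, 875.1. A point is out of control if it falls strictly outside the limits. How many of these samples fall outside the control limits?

1

Compare each point to [800.4, 993.0]: sample 6 = 746.7 < LCL.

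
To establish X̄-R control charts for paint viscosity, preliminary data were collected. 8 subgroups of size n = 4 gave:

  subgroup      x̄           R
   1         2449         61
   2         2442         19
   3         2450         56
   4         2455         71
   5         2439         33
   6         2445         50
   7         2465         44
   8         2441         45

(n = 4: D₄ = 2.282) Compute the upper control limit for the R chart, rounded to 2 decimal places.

R̄ = (61 + 19 + 56 + 71 + 33 + 50 + 44 + 45) / 8 = 379.0000 / 8 = 47.3750
UCL_R = D₄·R̄ = 2.282 × 47.3750 = 108.1098

108.11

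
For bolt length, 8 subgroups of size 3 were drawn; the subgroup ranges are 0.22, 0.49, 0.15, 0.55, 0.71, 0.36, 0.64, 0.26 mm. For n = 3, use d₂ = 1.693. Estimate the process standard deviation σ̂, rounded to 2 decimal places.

0.25

R̄ = (0.22 + 0.49 + 0.15 + 0.55 + 0.71 + 0.36 + 0.64 + 0.26) / 8 = 0.4225
σ̂ = R̄ / d₂ = 0.4225 / 1.693 = 0.2496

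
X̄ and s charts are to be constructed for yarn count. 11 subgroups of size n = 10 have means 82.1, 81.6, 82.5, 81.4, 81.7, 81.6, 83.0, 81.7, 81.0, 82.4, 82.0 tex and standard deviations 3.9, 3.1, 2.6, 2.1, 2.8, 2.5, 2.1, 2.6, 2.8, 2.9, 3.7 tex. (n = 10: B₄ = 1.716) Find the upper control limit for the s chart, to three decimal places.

4.852

s̄ = (3.9 + 3.1 + 2.6 + 2.1 + 2.8 + 2.5 + 2.1 + 2.6 + 2.8 + 2.9 + 3.7) / 11 = 2.8273
UCL_s = B₄·s̄ = 1.716 × 2.8273 = 4.8516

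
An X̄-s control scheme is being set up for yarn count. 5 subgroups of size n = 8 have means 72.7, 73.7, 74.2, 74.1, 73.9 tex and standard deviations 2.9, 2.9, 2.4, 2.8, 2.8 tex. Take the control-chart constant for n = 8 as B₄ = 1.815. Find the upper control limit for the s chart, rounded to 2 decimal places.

s̄ = (2.9 + 2.9 + 2.4 + 2.8 + 2.8) / 5 = 2.7600
UCL_s = B₄·s̄ = 1.815 × 2.7600 = 5.0094

5.01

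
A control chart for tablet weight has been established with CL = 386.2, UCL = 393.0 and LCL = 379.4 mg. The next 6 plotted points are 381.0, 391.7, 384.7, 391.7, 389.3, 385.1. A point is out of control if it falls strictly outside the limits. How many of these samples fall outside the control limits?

0

All 6 points lie within [379.4, 393.0].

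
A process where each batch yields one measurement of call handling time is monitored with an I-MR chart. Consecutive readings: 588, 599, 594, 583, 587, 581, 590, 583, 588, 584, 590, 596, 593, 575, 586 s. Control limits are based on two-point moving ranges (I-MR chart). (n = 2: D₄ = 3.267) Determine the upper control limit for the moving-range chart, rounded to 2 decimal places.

Moving ranges: 11, 5, 11, 4, 6, 9, 7, 5, 4, 6, 6, 3, 18, 11; M̄R̄ = 106.0000 / 14 = 7.5714
UCL_MR = D₄·M̄R̄ = 3.267 × 7.5714 = 24.7359

24.74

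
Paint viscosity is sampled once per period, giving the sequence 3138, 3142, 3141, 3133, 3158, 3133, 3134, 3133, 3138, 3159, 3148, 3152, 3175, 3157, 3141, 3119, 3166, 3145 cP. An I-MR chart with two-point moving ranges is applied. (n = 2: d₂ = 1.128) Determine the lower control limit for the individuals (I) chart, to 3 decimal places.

X̄ = (3138 + 3142 + 3141 + 3133 + 3158 + 3133 + 3134 + 3133 + 3138 + 3159 + 3148 + 3152 + 3175 + 3157 + 3141 + 3119 + 3166 + 3145) / 18 = 3145.1111
Moving ranges: 4, 1, 8, 25, 25, 1, 1, 5, 21, 11, 4, 23, 18, 16, 22, 47, 21; M̄R̄ = 253.0000 / 17 = 14.8824
LCL = X̄ − 3·M̄R̄/d₂ = 3145.1111 − 3 × 14.8824 / 1.128 = 3105.5304

3105.530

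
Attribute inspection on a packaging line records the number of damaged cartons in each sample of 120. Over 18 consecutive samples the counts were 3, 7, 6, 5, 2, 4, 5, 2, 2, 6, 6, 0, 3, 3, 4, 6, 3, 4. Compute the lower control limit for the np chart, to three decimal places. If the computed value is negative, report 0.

0.000

p̄ = Σdᵢ / (k·n) = 71 / (18 × 120) = 0.03287
LCL = np̄ − 3·√(np̄(1−p̄)) = 3.9444 − 3 × 1.9531 = -1.9150 → 0 (negative, so LCL = 0)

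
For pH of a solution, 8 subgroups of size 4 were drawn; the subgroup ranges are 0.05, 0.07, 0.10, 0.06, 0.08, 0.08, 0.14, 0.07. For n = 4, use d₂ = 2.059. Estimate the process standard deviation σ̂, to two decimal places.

R̄ = (0.05 + 0.07 + 0.10 + 0.06 + 0.08 + 0.08 + 0.14 + 0.07) / 8 = 0.0813
σ̂ = R̄ / d₂ = 0.0813 / 2.059 = 0.0395

0.04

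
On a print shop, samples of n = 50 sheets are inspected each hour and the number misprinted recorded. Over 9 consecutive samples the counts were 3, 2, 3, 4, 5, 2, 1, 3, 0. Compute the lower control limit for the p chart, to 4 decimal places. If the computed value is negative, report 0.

p̄ = Σdᵢ / (k·n) = 23 / (9 × 50) = 0.05111
LCL = p̄ − 3·√(p̄(1−p̄)/n) = 0.05111 − 3 × 0.03114 = -0.04232 → 0 (negative, so LCL = 0)

0.0000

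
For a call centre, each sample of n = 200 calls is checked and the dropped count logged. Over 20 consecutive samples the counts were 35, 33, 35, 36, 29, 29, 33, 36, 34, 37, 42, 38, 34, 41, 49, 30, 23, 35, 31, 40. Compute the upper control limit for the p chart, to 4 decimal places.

0.2556

p̄ = Σdᵢ / (k·n) = 700 / (20 × 200) = 0.17500
UCL = p̄ + 3·√(p̄(1−p̄)/n) = 0.17500 + 3 × √(0.17500×0.82500/200) = 0.17500 + 3 × 0.02687 = 0.25560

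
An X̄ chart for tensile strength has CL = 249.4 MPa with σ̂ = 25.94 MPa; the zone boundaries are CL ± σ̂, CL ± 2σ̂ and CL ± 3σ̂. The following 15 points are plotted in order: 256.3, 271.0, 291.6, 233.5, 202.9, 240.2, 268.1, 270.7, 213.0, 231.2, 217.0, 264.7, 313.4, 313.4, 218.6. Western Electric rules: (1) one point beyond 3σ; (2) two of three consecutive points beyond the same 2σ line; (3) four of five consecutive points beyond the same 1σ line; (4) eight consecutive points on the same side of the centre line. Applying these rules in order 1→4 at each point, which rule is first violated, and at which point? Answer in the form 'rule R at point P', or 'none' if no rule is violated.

rule 2 at point 14

Zone of each point (C = within 1σ̂, B = 1σ̂–2σ̂, A = 2σ̂–3σ̂, * = beyond 3σ̂; sign = side of CL): 1:+C, 2:+C, 3:+B, 4:-C, 5:-B, 6:-C, 7:+C, 8:+C, 9:-B, 10:-C, 11:-B, 12:+C, 13:+A, 14:+A, 15:-B
Rule 2 (two of three consecutive points beyond the same 2σ limit) is satisfied at point 14.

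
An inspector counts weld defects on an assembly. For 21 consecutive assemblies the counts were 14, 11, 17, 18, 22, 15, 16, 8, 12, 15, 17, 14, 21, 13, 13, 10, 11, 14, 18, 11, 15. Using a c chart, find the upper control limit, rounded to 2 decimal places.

25.96

c̄ = (14 + 11 + 17 + 18 + 22 + 15 + 16 + 8 + 12 + 15 + 17 + 14 + 21 + 13 + 13 + 10 + 11 + 14 + 18 + 11 + 15) / 21 = 305 / 21 = 14.5238
UCL = c̄ + 3√c̄ = 14.5238 + 3 × √14.5238 = 14.5238 + 3 × 3.8110 = 25.9568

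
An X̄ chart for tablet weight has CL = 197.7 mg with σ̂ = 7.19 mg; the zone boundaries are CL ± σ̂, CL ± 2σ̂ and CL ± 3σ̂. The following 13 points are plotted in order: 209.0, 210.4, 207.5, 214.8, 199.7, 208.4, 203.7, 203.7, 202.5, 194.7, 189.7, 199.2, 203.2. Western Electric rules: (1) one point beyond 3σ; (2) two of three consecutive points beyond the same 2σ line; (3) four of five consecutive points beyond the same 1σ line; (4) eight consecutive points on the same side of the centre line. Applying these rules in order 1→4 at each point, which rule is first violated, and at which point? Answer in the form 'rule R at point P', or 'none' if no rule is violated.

Zone of each point (C = within 1σ̂, B = 1σ̂–2σ̂, A = 2σ̂–3σ̂, * = beyond 3σ̂; sign = side of CL): 1:+B, 2:+B, 3:+B, 4:+A, 5:+C, 6:+B, 7:+C, 8:+C, 9:+C, 10:-C, 11:-B, 12:+C, 13:+C
Rule 3 (four of five consecutive points beyond the same 1σ limit) is satisfied at point 4.

rule 3 at point 4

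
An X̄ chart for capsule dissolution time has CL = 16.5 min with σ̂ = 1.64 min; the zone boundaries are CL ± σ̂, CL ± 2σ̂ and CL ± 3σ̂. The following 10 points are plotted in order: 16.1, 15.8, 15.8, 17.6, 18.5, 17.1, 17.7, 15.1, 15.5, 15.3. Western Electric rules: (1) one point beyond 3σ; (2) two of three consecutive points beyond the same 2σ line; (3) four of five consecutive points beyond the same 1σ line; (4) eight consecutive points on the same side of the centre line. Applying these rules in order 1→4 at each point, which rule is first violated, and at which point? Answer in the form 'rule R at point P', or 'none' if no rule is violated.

Zone of each point (C = within 1σ̂, B = 1σ̂–2σ̂, A = 2σ̂–3σ̂, * = beyond 3σ̂; sign = side of CL): 1:-C, 2:-C, 3:-C, 4:+C, 5:+B, 6:+C, 7:+C, 8:-C, 9:-C, 10:-C
No rule fires across all 10 points.

none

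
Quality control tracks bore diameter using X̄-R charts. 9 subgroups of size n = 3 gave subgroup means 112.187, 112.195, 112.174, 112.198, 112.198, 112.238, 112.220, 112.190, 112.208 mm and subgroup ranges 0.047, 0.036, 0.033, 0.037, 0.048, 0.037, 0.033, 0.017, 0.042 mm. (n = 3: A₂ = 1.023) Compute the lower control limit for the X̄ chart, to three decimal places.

X̄̄ = (112.187 + 112.195 + 112.174 + 112.198 + 112.198 + 112.238 + 112.220 + 112.190 + 112.208) / 9 = 1009.8080 / 9 = 112.2009
R̄ = (0.047 + 0.036 + 0.033 + 0.037 + 0.048 + 0.037 + 0.033 + 0.017 + 0.042) / 9 = 0.3300 / 9 = 0.0367
LCL = X̄̄ − A₂·R̄ = 112.2009 − 1.023 × 0.0367 = 112.1634

112.163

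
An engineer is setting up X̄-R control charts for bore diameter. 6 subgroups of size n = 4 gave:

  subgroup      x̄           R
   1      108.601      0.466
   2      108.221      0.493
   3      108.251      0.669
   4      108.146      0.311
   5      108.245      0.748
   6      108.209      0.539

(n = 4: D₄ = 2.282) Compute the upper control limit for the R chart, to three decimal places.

R̄ = (0.466 + 0.493 + 0.669 + 0.311 + 0.748 + 0.539) / 6 = 3.2260 / 6 = 0.5377
UCL_R = D₄·R̄ = 2.282 × 0.5377 = 1.2270

1.227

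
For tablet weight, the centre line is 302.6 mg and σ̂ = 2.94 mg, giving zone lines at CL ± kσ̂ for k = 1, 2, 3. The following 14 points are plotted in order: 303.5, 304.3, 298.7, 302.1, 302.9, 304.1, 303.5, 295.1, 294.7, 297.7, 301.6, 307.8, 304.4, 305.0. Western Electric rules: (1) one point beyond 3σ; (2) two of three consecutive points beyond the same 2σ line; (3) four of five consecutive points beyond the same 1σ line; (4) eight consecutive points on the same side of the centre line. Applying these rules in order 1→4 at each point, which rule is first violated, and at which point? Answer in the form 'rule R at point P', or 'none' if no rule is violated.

Zone of each point (C = within 1σ̂, B = 1σ̂–2σ̂, A = 2σ̂–3σ̂, * = beyond 3σ̂; sign = side of CL): 1:+C, 2:+C, 3:-B, 4:-C, 5:+C, 6:+C, 7:+C, 8:-A, 9:-A, 10:-B, 11:-C, 12:+B, 13:+C, 14:+C
Rule 2 (two of three consecutive points beyond the same 2σ limit) is satisfied at point 9.

rule 2 at point 9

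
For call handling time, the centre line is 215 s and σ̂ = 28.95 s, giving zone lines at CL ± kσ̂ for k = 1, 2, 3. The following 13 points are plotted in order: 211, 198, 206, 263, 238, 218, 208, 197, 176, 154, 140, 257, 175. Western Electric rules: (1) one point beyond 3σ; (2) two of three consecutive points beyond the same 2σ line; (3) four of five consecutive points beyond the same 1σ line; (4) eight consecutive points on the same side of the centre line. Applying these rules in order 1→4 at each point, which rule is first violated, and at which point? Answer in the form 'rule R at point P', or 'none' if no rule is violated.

Zone of each point (C = within 1σ̂, B = 1σ̂–2σ̂, A = 2σ̂–3σ̂, * = beyond 3σ̂; sign = side of CL): 1:-C, 2:-C, 3:-C, 4:+B, 5:+C, 6:+C, 7:-C, 8:-C, 9:-B, 10:-A, 11:-A, 12:+B, 13:-B
Rule 2 (two of three consecutive points beyond the same 2σ limit) is satisfied at point 11.

rule 2 at point 11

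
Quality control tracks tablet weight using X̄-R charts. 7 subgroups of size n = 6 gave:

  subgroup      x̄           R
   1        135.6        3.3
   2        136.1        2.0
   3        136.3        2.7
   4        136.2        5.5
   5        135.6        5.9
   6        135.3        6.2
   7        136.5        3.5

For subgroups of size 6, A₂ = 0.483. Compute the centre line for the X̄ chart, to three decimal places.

135.943

X̄̄ = (135.6 + 136.1 + 136.3 + 136.2 + 135.6 + 135.3 + 136.5) / 7 = 951.6000 / 7 = 135.9429
CL = X̄̄ = 135.9429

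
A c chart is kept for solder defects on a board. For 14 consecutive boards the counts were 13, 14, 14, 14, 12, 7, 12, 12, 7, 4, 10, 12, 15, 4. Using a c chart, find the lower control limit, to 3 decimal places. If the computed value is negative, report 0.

0.894

c̄ = (13 + 14 + 14 + 14 + 12 + 7 + 12 + 12 + 7 + 4 + 10 + 12 + 15 + 4) / 14 = 150 / 14 = 10.7143
LCL = c̄ − 3√c̄ = 10.7143 − 3 × 3.2733 = 0.8945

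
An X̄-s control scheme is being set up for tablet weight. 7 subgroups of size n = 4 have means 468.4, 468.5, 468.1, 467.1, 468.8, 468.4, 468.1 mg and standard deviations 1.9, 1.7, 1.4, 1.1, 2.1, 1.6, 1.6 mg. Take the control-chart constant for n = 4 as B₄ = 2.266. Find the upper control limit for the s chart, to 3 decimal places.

3.690

s̄ = (1.9 + 1.7 + 1.4 + 1.1 + 2.1 + 1.6 + 1.6) / 7 = 1.6286
UCL_s = B₄·s̄ = 2.266 × 1.6286 = 3.6903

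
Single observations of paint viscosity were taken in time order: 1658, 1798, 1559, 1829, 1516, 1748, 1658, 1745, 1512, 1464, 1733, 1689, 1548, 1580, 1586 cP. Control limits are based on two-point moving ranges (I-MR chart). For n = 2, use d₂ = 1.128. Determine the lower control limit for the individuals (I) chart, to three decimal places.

1234.239

X̄ = (1658 + 1798 + 1559 + 1829 + 1516 + 1748 + 1658 + 1745 + 1512 + 1464 + 1733 + 1689 + 1548 + 1580 + 1586) / 15 = 1641.5333
Moving ranges: 140, 239, 270, 313, 232, 90, 87, 233, 48, 269, 44, 141, 32, 6; M̄R̄ = 2144.0000 / 14 = 153.1429
LCL = X̄ − 3·M̄R̄/d₂ = 1641.5333 − 3 × 153.1429 / 1.128 = 1234.2385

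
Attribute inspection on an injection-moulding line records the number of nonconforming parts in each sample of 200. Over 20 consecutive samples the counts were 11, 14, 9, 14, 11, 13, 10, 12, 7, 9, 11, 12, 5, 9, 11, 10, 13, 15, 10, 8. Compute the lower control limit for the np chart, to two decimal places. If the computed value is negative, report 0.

p̄ = Σdᵢ / (k·n) = 214 / (20 × 200) = 0.05350
LCL = np̄ − 3·√(np̄(1−p̄)) = 10.7000 − 3 × 3.1824 = 1.1529

1.15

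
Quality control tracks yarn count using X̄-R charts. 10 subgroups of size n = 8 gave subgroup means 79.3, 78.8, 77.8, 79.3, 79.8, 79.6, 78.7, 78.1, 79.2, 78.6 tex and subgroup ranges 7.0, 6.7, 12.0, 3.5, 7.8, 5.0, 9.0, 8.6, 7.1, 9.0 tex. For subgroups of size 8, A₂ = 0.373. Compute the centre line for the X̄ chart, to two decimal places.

78.92

X̄̄ = (79.3 + 78.8 + 77.8 + 79.3 + 79.8 + 79.6 + 78.7 + 78.1 + 79.2 + 78.6) / 10 = 789.2000 / 10 = 78.9200
CL = X̄̄ = 78.9200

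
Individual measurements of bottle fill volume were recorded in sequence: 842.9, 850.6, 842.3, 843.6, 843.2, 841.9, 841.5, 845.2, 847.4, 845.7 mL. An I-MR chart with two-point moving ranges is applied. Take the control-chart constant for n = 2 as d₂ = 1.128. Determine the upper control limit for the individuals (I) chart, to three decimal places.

852.409

X̄ = (842.9 + 850.6 + 842.3 + 843.6 + 843.2 + 841.9 + 841.5 + 845.2 + 847.4 + 845.7) / 10 = 844.4300
Moving ranges: 7.7, 8.3, 1.3, 0.4, 1.3, 0.4, 3.7, 2.2, 1.7; M̄R̄ = 27.0000 / 9 = 3.0000
UCL = X̄ + 3·M̄R̄/d₂ = 844.4300 + 3 × 3.0000 / 1.128 = 852.4087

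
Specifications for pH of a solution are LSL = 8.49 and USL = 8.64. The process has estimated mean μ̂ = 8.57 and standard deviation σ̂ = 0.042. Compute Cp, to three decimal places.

0.595

Cp = (USL − LSL) / (6σ̂) = (8.64 − 8.49) / (6 × 0.042) = 0.1500 / 0.2520 = 0.5952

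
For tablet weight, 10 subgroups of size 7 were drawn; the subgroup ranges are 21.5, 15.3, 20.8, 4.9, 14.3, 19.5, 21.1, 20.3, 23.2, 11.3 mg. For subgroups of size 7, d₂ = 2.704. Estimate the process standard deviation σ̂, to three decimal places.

6.368

R̄ = (21.5 + 15.3 + 20.8 + 4.9 + 14.3 + 19.5 + 21.1 + 20.3 + 23.2 + 11.3) / 10 = 17.2200
σ̂ = R̄ / d₂ = 17.2200 / 2.704 = 6.3683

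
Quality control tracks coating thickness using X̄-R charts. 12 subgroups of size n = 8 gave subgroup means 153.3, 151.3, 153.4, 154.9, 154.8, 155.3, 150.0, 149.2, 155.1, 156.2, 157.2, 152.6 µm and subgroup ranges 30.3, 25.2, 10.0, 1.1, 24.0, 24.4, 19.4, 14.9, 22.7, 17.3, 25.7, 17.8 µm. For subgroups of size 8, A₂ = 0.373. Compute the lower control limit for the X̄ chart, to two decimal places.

X̄̄ = (153.3 + 151.3 + 153.4 + 154.9 + 154.8 + 155.3 + 150.0 + 149.2 + 155.1 + 156.2 + 157.2 + 152.6) / 12 = 1843.3000 / 12 = 153.6083
R̄ = (30.3 + 25.2 + 10.0 + 1.1 + 24.0 + 24.4 + 19.4 + 14.9 + 22.7 + 17.3 + 25.7 + 17.8) / 12 = 232.8000 / 12 = 19.4000
LCL = X̄̄ − A₂·R̄ = 153.6083 − 0.373 × 19.4000 = 146.3721

146.37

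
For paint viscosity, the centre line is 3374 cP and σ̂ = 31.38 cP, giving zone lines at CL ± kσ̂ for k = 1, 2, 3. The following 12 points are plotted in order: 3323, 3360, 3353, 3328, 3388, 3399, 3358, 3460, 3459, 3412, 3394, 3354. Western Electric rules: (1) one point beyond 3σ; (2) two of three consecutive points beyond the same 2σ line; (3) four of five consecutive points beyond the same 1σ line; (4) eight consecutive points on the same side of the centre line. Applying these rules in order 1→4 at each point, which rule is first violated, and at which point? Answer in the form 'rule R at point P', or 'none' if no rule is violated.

Zone of each point (C = within 1σ̂, B = 1σ̂–2σ̂, A = 2σ̂–3σ̂, * = beyond 3σ̂; sign = side of CL): 1:-B, 2:-C, 3:-C, 4:-B, 5:+C, 6:+C, 7:-C, 8:+A, 9:+A, 10:+B, 11:+C, 12:-C
Rule 2 (two of three consecutive points beyond the same 2σ limit) is satisfied at point 9.

rule 2 at point 9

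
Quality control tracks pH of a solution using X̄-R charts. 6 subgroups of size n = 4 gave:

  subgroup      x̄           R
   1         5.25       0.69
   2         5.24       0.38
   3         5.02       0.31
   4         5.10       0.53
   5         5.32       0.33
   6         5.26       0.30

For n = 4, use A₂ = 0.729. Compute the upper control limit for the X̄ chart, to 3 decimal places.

5.507

X̄̄ = (5.25 + 5.24 + 5.02 + 5.10 + 5.32 + 5.26) / 6 = 31.1900 / 6 = 5.1983
R̄ = (0.69 + 0.38 + 0.31 + 0.53 + 0.33 + 0.30) / 6 = 2.5400 / 6 = 0.4233
UCL = X̄̄ + A₂·R̄ = 5.1983 + 0.729 × 0.4233 = 5.5069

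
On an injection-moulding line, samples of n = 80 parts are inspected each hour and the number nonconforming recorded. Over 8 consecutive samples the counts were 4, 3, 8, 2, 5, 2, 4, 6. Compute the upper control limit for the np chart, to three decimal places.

p̄ = Σdᵢ / (k·n) = 34 / (8 × 80) = 0.05312
UCL = np̄ + 3·√(np̄(1−p̄)) = 4.2500 + 3 × √(4.2500×0.94688) = 4.2500 + 3 × 2.0060 = 10.2681

10.268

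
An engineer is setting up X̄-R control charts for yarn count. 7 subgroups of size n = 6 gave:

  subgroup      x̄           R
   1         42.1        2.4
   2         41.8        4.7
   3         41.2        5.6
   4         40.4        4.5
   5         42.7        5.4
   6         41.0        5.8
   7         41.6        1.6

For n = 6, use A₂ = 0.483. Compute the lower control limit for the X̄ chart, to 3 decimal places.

X̄̄ = (42.1 + 41.8 + 41.2 + 40.4 + 42.7 + 41.0 + 41.6) / 7 = 290.8000 / 7 = 41.5429
R̄ = (2.4 + 4.7 + 5.6 + 4.5 + 5.4 + 5.8 + 1.6) / 7 = 30.0000 / 7 = 4.2857
LCL = X̄̄ − A₂·R̄ = 41.5429 − 0.483 × 4.2857 = 39.4729

39.473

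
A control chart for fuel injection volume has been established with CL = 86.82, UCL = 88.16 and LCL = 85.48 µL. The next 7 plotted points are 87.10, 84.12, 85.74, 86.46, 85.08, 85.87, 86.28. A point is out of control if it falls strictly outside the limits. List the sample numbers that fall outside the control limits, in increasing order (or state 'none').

2, 5

Compare each point to [85.48, 88.16]: sample 2 = 84.12 < LCL; sample 5 = 85.08 < LCL.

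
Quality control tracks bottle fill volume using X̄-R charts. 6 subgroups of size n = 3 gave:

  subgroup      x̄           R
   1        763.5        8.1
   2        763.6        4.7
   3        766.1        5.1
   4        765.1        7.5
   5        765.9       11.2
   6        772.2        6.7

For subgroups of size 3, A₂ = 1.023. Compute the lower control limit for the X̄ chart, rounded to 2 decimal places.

758.68

X̄̄ = (763.5 + 763.6 + 766.1 + 765.1 + 765.9 + 772.2) / 6 = 4596.4000 / 6 = 766.0667
R̄ = (8.1 + 4.7 + 5.1 + 7.5 + 11.2 + 6.7) / 6 = 43.3000 / 6 = 7.2167
LCL = X̄̄ − A₂·R̄ = 766.0667 − 1.023 × 7.2167 = 758.6840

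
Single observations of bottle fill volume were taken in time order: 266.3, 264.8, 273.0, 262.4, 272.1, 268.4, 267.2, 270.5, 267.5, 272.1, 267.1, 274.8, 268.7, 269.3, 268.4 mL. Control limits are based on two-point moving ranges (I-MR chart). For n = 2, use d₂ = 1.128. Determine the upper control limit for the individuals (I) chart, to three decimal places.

281.397

X̄ = (266.3 + 264.8 + 273.0 + 262.4 + 272.1 + 268.4 + 267.2 + 270.5 + 267.5 + 272.1 + 267.1 + 274.8 + 268.7 + 269.3 + 268.4) / 15 = 268.8400
Moving ranges: 1.5, 8.2, 10.6, 9.7, 3.7, 1.2, 3.3, 3.0, 4.6, 5.0, 7.7, 6.1, 0.6, 0.9; M̄R̄ = 66.1000 / 14 = 4.7214
UCL = X̄ + 3·M̄R̄/d₂ = 268.8400 + 3 × 4.7214 / 1.128 = 281.3970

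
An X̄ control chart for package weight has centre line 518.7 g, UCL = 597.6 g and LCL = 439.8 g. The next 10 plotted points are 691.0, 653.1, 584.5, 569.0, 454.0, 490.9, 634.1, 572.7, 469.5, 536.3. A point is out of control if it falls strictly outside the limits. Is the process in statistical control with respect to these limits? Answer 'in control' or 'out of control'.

out of control

Compare each point to [439.8, 597.6]: sample 1 = 691.0 > UCL; sample 2 = 653.1 > UCL; sample 7 = 634.1 > UCL.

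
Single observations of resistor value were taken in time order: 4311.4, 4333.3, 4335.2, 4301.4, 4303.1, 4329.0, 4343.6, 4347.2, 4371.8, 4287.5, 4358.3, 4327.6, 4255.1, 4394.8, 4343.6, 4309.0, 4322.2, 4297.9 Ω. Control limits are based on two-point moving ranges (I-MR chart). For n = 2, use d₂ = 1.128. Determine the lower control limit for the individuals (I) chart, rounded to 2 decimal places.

4224.64

X̄ = (4311.4 + 4333.3 + 4335.2 + 4301.4 + 4303.1 + 4329.0 + 4343.6 + 4347.2 + 4371.8 + 4287.5 + 4358.3 + 4327.6 + 4255.1 + 4394.8 + 4343.6 + 4309.0 + 4322.2 + 4297.9) / 18 = 4326.2222
Moving ranges: 21.9, 1.9, 33.8, 1.7, 25.9, 14.6, 3.6, 24.6, 84.3, 70.8, 30.7, 72.5, 139.7, 51.2, 34.6, 13.2, 24.3; M̄R̄ = 649.3000 / 17 = 38.1941
LCL = X̄ − 3·M̄R̄/d₂ = 4326.2222 − 3 × 38.1941 / 1.128 = 4224.6421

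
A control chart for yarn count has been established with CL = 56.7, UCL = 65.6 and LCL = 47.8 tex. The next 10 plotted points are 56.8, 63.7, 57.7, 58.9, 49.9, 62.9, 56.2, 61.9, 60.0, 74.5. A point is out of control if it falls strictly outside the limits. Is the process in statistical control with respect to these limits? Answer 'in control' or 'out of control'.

out of control

Compare each point to [47.8, 65.6]: sample 10 = 74.5 > UCL.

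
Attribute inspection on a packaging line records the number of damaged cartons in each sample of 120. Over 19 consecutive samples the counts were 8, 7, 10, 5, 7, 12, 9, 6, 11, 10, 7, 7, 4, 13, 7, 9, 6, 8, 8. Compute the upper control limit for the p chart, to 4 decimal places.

p̄ = Σdᵢ / (k·n) = 154 / (19 × 120) = 0.06754
UCL = p̄ + 3·√(p̄(1−p̄)/n) = 0.06754 + 3 × √(0.06754×0.93246/120) = 0.06754 + 3 × 0.02291 = 0.13627

0.1363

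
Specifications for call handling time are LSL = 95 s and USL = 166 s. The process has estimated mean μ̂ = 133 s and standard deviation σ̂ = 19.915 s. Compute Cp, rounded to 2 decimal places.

Cp = (USL − LSL) / (6σ̂) = (166 − 95) / (6 × 19.915) = 71.0000 / 119.4900 = 0.5942

0.59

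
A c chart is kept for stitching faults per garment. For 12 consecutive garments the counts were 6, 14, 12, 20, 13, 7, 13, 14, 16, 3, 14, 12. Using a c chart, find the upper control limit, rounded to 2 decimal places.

c̄ = (6 + 14 + 12 + 20 + 13 + 7 + 13 + 14 + 16 + 3 + 14 + 12) / 12 = 144 / 12 = 12.0000
UCL = c̄ + 3√c̄ = 12.0000 + 3 × √12.0000 = 12.0000 + 3 × 3.4641 = 22.3923

22.39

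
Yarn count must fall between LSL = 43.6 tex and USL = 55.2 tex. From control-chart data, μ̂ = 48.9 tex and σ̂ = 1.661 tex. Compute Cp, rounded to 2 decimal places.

1.16

Cp = (USL − LSL) / (6σ̂) = (55.2 − 43.6) / (6 × 1.661) = 11.6000 / 9.9660 = 1.1640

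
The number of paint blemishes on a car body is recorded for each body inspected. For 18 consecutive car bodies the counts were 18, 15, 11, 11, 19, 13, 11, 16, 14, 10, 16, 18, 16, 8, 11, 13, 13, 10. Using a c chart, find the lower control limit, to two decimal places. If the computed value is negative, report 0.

c̄ = (18 + 15 + 11 + 11 + 19 + 13 + 11 + 16 + 14 + 10 + 16 + 18 + 16 + 8 + 11 + 13 + 13 + 10) / 18 = 243 / 18 = 13.5000
LCL = c̄ − 3√c̄ = 13.5000 − 3 × 3.6742 = 2.4773

2.48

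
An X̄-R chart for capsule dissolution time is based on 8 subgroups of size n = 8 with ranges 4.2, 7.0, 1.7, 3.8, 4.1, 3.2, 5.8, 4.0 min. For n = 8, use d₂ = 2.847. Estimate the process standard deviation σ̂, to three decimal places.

1.484

R̄ = (4.2 + 7.0 + 1.7 + 3.8 + 4.1 + 3.2 + 5.8 + 4.0) / 8 = 4.2250
σ̂ = R̄ / d₂ = 4.2250 / 2.847 = 1.4840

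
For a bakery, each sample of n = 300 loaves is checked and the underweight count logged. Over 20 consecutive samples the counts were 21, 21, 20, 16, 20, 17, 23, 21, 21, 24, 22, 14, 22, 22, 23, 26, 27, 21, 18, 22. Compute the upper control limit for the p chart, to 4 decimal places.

0.1144

p̄ = Σdᵢ / (k·n) = 421 / (20 × 300) = 0.07017
UCL = p̄ + 3·√(p̄(1−p̄)/n) = 0.07017 + 3 × √(0.07017×0.92983/300) = 0.07017 + 3 × 0.01475 = 0.11441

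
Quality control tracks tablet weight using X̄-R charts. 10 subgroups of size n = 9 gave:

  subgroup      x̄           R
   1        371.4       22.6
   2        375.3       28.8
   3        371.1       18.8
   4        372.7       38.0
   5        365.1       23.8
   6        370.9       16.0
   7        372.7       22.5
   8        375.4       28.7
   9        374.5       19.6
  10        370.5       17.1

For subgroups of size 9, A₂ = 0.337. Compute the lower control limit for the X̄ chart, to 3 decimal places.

X̄̄ = (371.4 + 375.3 + 371.1 + 372.7 + 365.1 + 370.9 + 372.7 + 375.4 + 374.5 + 370.5) / 10 = 3719.6000 / 10 = 371.9600
R̄ = (22.6 + 28.8 + 18.8 + 38.0 + 23.8 + 16.0 + 22.5 + 28.7 + 19.6 + 17.1) / 10 = 235.9000 / 10 = 23.5900
LCL = X̄̄ − A₂·R̄ = 371.9600 − 0.337 × 23.5900 = 364.0102

364.010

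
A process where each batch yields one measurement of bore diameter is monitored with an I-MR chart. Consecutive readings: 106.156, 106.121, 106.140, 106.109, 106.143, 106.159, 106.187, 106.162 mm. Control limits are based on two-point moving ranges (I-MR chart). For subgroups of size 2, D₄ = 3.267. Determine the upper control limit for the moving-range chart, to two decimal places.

0.09

Moving ranges: 0.035, 0.019, 0.031, 0.034, 0.016, 0.028, 0.025; M̄R̄ = 0.1880 / 7 = 0.0269
UCL_MR = D₄·M̄R̄ = 3.267 × 0.0269 = 0.0877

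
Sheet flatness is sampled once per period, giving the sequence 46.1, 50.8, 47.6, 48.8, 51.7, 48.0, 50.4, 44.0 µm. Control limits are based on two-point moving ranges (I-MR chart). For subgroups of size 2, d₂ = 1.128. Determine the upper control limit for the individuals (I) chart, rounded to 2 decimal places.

57.73

X̄ = (46.1 + 50.8 + 47.6 + 48.8 + 51.7 + 48.0 + 50.4 + 44.0) / 8 = 48.4250
Moving ranges: 4.7, 3.2, 1.2, 2.9, 3.7, 2.4, 6.4; M̄R̄ = 24.5000 / 7 = 3.5000
UCL = X̄ + 3·M̄R̄/d₂ = 48.4250 + 3 × 3.5000 / 1.128 = 57.7335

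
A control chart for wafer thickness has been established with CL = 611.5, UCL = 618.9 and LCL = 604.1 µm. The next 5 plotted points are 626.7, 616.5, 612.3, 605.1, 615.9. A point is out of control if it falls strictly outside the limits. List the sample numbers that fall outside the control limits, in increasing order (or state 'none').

1

Compare each point to [604.1, 618.9]: sample 1 = 626.7 > UCL.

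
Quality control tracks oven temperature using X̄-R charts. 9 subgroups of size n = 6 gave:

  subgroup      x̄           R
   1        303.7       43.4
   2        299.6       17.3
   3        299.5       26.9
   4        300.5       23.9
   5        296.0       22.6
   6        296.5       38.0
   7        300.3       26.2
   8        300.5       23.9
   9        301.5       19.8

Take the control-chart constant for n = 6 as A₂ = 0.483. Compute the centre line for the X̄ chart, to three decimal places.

299.789

X̄̄ = (303.7 + 299.6 + 299.5 + 300.5 + 296.0 + 296.5 + 300.3 + 300.5 + 301.5) / 9 = 2698.1000 / 9 = 299.7889
CL = X̄̄ = 299.7889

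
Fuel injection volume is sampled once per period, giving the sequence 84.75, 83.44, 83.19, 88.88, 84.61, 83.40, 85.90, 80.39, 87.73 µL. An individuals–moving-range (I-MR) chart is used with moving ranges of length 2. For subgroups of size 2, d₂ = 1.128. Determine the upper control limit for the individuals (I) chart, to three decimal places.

94.034

X̄ = (84.75 + 83.44 + 83.19 + 88.88 + 84.61 + 83.40 + 85.90 + 80.39 + 87.73) / 9 = 84.6989
Moving ranges: 1.31, 0.25, 5.69, 4.27, 1.21, 2.50, 5.51, 7.34; M̄R̄ = 28.0800 / 8 = 3.5100
UCL = X̄ + 3·M̄R̄/d₂ = 84.6989 + 3 × 3.5100 / 1.128 = 94.0340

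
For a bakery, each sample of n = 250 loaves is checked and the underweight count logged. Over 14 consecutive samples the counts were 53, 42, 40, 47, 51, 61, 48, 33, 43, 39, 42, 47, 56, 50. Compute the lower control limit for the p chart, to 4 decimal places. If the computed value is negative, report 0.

p̄ = Σdᵢ / (k·n) = 652 / (14 × 250) = 0.18629
LCL = p̄ − 3·√(p̄(1−p̄)/n) = 0.18629 − 3 × 0.02462 = 0.11241

0.1124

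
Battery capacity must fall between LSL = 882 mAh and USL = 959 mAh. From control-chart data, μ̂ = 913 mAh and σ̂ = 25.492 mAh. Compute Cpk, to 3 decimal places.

0.405

Cpu = (USL − μ̂) / (3σ̂) = (959 − 913) / (3 × 25.492) = 0.6015; Cpl = (μ̂ − LSL) / (3σ̂) = (913 − 882) / (3 × 25.492) = 0.4054; Cpk = min(Cpu, Cpl) = 0.4054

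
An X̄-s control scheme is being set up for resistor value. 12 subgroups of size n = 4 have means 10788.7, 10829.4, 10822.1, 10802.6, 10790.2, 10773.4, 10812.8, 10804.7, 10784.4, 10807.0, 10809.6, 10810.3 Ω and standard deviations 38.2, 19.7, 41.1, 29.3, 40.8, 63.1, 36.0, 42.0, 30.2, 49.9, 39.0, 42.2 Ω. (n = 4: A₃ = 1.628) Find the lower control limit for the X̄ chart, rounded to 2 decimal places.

X̄̄ = (10788.7 + 10829.4 + 10822.1 + 10802.6 + 10790.2 + 10773.4 + 10812.8 + 10804.7 + 10784.4 + 10807.0 + 10809.6 + 10810.3) / 12 = 10802.9333
s̄ = (38.2 + 19.7 + 41.1 + 29.3 + 40.8 + 63.1 + 36.0 + 42.0 + 30.2 + 49.9 + 39.0 + 42.2) / 12 = 39.2917
LCL = X̄̄ − A₃·s̄ = 10802.9333 − 1.628 × 39.2917 = 10738.9665

10738.97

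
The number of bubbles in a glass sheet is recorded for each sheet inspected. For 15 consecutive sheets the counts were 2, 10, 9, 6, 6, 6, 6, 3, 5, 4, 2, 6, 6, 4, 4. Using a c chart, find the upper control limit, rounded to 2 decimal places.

c̄ = (2 + 10 + 9 + 6 + 6 + 6 + 6 + 3 + 5 + 4 + 2 + 6 + 6 + 4 + 4) / 15 = 79 / 15 = 5.2667
UCL = c̄ + 3√c̄ = 5.2667 + 3 × √5.2667 = 5.2667 + 3 × 2.2949 = 12.1514

12.15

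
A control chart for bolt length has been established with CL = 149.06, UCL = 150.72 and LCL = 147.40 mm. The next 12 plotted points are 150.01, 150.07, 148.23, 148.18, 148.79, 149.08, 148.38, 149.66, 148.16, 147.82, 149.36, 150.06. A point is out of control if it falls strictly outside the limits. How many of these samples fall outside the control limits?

All 12 points lie within [147.40, 150.72].

0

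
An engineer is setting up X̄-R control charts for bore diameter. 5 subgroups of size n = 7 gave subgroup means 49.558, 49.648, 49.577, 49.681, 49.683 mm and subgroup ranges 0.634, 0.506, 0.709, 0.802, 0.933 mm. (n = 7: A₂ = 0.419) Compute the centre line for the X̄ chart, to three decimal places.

49.629

X̄̄ = (49.558 + 49.648 + 49.577 + 49.681 + 49.683) / 5 = 248.1470 / 5 = 49.6294
CL = X̄̄ = 49.6294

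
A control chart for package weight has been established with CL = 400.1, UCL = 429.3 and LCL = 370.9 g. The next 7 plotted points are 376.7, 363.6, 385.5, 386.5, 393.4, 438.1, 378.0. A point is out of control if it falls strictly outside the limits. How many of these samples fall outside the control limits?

Compare each point to [370.9, 429.3]: sample 2 = 363.6 < LCL; sample 6 = 438.1 > UCL.

2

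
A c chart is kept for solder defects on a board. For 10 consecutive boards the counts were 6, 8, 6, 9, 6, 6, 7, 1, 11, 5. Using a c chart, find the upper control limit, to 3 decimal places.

14.149

c̄ = (6 + 8 + 6 + 9 + 6 + 6 + 7 + 1 + 11 + 5) / 10 = 65 / 10 = 6.5000
UCL = c̄ + 3√c̄ = 6.5000 + 3 × √6.5000 = 6.5000 + 3 × 2.5495 = 14.1485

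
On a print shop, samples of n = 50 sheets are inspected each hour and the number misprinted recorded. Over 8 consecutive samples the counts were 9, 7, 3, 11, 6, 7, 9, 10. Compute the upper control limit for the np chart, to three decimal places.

p̄ = Σdᵢ / (k·n) = 62 / (8 × 50) = 0.15500
UCL = np̄ + 3·√(np̄(1−p̄)) = 7.7500 + 3 × √(7.7500×0.84500) = 7.7500 + 3 × 2.5591 = 15.4272

15.427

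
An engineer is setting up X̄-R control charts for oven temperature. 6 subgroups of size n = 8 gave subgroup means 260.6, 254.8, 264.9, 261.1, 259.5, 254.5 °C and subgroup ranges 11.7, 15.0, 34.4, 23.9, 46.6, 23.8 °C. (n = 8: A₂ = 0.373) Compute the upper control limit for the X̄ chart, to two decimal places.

X̄̄ = (260.6 + 254.8 + 264.9 + 261.1 + 259.5 + 254.5) / 6 = 1555.4000 / 6 = 259.2333
R̄ = (11.7 + 15.0 + 34.4 + 23.9 + 46.6 + 23.8) / 6 = 155.4000 / 6 = 25.9000
UCL = X̄̄ + A₂·R̄ = 259.2333 + 0.373 × 25.9000 = 268.8940

268.89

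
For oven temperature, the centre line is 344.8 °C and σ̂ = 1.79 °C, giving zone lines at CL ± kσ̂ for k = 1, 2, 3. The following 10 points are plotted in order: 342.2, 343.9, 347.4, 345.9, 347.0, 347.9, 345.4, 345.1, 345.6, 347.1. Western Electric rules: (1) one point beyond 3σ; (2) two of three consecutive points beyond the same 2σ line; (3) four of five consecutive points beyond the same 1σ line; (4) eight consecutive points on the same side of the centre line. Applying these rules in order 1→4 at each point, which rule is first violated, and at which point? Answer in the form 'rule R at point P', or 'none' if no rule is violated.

Zone of each point (C = within 1σ̂, B = 1σ̂–2σ̂, A = 2σ̂–3σ̂, * = beyond 3σ̂; sign = side of CL): 1:-B, 2:-C, 3:+B, 4:+C, 5:+B, 6:+B, 7:+C, 8:+C, 9:+C, 10:+B
Rule 4 (eight consecutive points on the same side of the centre line) is satisfied at point 10.

rule 4 at point 10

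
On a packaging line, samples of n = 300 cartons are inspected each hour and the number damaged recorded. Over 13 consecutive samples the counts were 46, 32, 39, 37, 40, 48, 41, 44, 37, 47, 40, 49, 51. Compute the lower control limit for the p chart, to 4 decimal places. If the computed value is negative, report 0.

p̄ = Σdᵢ / (k·n) = 551 / (13 × 300) = 0.14128
LCL = p̄ − 3·√(p̄(1−p̄)/n) = 0.14128 − 3 × 0.02011 = 0.08095

0.0810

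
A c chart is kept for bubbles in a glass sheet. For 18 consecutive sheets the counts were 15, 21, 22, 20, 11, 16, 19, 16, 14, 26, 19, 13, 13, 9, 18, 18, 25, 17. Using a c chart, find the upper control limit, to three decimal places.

c̄ = (15 + 21 + 22 + 20 + 11 + 16 + 19 + 16 + 14 + 26 + 19 + 13 + 13 + 9 + 18 + 18 + 25 + 17) / 18 = 312 / 18 = 17.3333
UCL = c̄ + 3√c̄ = 17.3333 + 3 × √17.3333 = 17.3333 + 3 × 4.1633 = 29.8233

29.823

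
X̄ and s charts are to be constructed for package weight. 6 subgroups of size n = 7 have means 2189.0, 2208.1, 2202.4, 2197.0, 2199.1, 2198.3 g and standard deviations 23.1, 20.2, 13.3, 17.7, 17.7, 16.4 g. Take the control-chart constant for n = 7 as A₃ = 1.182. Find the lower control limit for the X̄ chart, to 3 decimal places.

X̄̄ = (2189.0 + 2208.1 + 2202.4 + 2197.0 + 2199.1 + 2198.3) / 6 = 2198.9833
s̄ = (23.1 + 20.2 + 13.3 + 17.7 + 17.7 + 16.4) / 6 = 18.0667
LCL = X̄̄ − A₃·s̄ = 2198.9833 − 1.182 × 18.0667 = 2177.6285

2177.629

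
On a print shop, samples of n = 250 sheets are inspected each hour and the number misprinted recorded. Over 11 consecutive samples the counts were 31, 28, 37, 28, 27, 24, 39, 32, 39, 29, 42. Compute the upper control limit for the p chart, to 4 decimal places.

p̄ = Σdᵢ / (k·n) = 356 / (11 × 250) = 0.12945
UCL = p̄ + 3·√(p̄(1−p̄)/n) = 0.12945 + 3 × √(0.12945×0.87055/250) = 0.12945 + 3 × 0.02123 = 0.19315

0.1931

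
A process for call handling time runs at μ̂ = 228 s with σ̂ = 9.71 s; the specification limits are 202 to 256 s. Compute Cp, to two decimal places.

Cp = (USL − LSL) / (6σ̂) = (256 − 202) / (6 × 9.71) = 54.0000 / 58.2600 = 0.9269

0.93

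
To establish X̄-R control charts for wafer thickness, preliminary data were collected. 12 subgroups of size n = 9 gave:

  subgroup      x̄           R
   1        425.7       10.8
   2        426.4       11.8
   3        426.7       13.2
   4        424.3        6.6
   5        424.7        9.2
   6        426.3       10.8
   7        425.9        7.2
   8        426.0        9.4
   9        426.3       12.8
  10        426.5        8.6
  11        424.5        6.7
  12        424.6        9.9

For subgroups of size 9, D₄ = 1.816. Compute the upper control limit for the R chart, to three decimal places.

17.706

R̄ = (10.8 + 11.8 + 13.2 + 6.6 + 9.2 + 10.8 + 7.2 + 9.4 + 12.8 + 8.6 + 6.7 + 9.9) / 12 = 117.0000 / 12 = 9.7500
UCL_R = D₄·R̄ = 1.816 × 9.7500 = 17.7060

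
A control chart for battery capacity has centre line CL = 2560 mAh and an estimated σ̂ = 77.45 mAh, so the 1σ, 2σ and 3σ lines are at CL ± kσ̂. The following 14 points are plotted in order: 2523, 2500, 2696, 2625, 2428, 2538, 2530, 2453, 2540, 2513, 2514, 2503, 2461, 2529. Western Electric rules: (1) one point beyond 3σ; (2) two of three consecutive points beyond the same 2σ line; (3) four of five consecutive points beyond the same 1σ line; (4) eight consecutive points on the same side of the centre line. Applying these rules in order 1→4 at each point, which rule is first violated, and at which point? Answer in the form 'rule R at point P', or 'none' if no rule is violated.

rule 4 at point 12

Zone of each point (C = within 1σ̂, B = 1σ̂–2σ̂, A = 2σ̂–3σ̂, * = beyond 3σ̂; sign = side of CL): 1:-C, 2:-C, 3:+B, 4:+C, 5:-B, 6:-C, 7:-C, 8:-B, 9:-C, 10:-C, 11:-C, 12:-C, 13:-B, 14:-C
Rule 4 (eight consecutive points on the same side of the centre line) is satisfied at point 12.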